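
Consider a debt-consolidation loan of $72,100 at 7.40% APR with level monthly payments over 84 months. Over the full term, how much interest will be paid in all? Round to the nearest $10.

$20,500

Monthly rate = 7.4%/12 = 0.0061667; payment = 72,100 × 0.0061667 / (1 − (1+0.0061667)^−84) = $1,102.33.
Total paid = 84 × $1,102.33 = $92,595.72; interest = $92,595.72 − $72,100 = $20,495.72.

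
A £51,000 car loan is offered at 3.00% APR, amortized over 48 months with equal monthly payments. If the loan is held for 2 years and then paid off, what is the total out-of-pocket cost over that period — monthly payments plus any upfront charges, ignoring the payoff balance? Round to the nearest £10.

At 3.00% the monthly rate is 0.0025000, so the payment is 51,000 × 0.0025000 / (1 − 1.0025000^−48) = £1,128.85.
Total outlay = 24 × £1,128.85 = £27,092.40.

£27,090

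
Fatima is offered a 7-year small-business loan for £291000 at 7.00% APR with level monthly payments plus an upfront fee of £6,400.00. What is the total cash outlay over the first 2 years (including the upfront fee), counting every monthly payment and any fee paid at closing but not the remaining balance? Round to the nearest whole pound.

£111,807

At 7.00% the monthly rate is 0.0058333, so the payment is 291,000 × 0.0058333 / (1 − 1.0058333^−84) = £4,391.97.
Total outlay = 24 × £4,391.97 + £6,400.00 = £111,807.28.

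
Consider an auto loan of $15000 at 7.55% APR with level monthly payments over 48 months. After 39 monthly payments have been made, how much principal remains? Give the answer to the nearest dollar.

With monthly rate i = 7.55%/12 = 0.0062917, the balance after k of n payments is P · [(1+i)^n − (1+i)^k] / [(1+i)^n − 1].
(1+0.0062917)^48 = 1.35128221 and (1+0.0062917)^39 = 1.27711843, so the balance is 15,000 × (1.35128221 − 1.27711843) / (1.35128221 − 1) = $3,166.85.

$3,167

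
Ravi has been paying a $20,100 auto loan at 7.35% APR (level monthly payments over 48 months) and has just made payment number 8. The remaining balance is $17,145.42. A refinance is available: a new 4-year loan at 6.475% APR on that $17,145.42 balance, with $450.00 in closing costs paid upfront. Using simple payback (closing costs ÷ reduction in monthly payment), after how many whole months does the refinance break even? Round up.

6 months

Current payment = 20,100 × 7.35%/12 / (1 − (1+0.0061250)^−48) = $484.59.
Refinanced payment = 17,145.42 × 0.0053958 / (1 − (1+0.0053958)^−48) = $406.41.
Monthly savings = $484.59 − $406.41 = $78.18.
Break-even = $450.00 / $78.18 = 5.76 → 6 months.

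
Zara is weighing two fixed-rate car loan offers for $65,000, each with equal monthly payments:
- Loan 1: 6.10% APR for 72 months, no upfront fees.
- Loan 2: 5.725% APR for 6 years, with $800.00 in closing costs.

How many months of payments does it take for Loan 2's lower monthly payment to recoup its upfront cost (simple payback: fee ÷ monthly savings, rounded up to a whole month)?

70 months

Loan 1: at 6.10% the monthly rate is 0.0050833, so the payment is 65,000 × 0.0050833 / (1 − 1.0050833^−72) = $1,080.31.
Loan 2: at 5.725% the monthly rate is 0.0047708, so the payment is 65,000 × 0.0047708 / (1 − 1.0047708^−72) = $1,068.82.
Monthly savings = $1,080.31 − $1,068.82 = $11.49.
Break-even = $800.00 / $11.49 = 69.63 → 70 months.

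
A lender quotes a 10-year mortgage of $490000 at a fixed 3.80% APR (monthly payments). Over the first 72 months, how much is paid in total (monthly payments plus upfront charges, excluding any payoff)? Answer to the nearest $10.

At 3.80% the monthly rate is 0.0031667, so the payment is 490,000 × 0.0031667 / (1 − 1.0031667^−120) = $4,914.57.
Total outlay = 72 × $4,914.57 = $353,849.04.

$353,850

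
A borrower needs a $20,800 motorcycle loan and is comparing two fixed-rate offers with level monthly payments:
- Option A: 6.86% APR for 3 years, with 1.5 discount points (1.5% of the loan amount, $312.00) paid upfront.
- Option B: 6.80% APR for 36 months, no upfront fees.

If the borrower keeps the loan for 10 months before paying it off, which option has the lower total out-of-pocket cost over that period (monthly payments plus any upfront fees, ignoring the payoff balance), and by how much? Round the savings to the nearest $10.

Option A: monthly rate = 6.86%/12 = 0.0057167; payment = 20,800 × 0.0057167 / (1 − (1+0.0057167)^−36) = $640.91.
Option B: monthly rate = 6.8%/12 = 0.0056667; payment = 20,800 × 0.0056667 / (1 − (1+0.0056667)^−36) = $640.34.
Over 10 months: Option A costs 10 × $640.91 + $312.00 = $6,721.10; Option B costs 10 × $640.34 = $6,403.40.
Option B is cheaper by $6,721.10 − $6,403.40 = $317.70.

Option B by $320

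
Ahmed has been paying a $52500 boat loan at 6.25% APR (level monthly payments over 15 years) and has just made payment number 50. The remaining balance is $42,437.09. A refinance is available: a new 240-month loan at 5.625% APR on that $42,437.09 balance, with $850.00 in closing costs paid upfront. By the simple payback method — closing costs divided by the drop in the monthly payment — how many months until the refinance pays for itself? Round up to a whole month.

6 months

Current payment = 52,500 × 6.25%/12 / (1 − (1+0.0052083)^−180) = $450.15.
Refinanced payment = 42,437.09 × 0.0046875 / (1 − (1+0.0046875)^−240) = $294.92.
Monthly savings = $450.15 − $294.92 = $155.23.
Break-even = $850.00 / $155.23 = 5.48 → 6 months.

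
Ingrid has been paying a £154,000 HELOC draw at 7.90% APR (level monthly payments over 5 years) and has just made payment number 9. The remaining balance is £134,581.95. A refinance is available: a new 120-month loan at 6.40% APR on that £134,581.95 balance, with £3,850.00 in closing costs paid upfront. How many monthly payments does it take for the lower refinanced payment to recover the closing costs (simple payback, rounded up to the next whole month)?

Current payment = 154,000 × 7.9%/12 / (1 − (1+0.0065833)^−60) = £3,115.20.
Refinanced payment = 134,581.95 × 0.0053333 / (1 − (1+0.0053333)^−120) = £1,521.31.
Monthly savings = £3,115.20 − £1,521.31 = £1,593.89.
Break-even = £3,850.00 / £1,593.89 = 2.42 → 3 months.

3 months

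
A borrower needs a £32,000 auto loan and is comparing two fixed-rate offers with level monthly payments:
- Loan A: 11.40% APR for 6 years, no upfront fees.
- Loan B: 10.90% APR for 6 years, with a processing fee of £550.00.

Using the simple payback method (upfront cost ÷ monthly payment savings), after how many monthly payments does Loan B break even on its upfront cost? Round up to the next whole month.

Loan A: monthly rate = 11.4%/12 = 0.0095000; payment = 32,000 × 0.0095000 / (1 − (1+0.0095000)^−72) = £615.67.
Loan B: at 10.90% the monthly rate is 0.0090833, so the payment is 32,000 × 0.0090833 / (1 − 1.0090833^−72) = £607.45.
Monthly savings = £615.67 − £607.45 = £8.22.
Break-even = £550.00 / £8.22 = 66.91 → 67 months.

67 months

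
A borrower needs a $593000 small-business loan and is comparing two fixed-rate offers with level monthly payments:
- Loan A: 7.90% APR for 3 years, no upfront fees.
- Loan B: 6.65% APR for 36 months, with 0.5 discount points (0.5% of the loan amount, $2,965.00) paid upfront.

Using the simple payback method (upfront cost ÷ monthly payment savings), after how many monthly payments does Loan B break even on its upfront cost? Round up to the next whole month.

Loan A: monthly rate = 7.9%/12 = 0.0065833; payment = 593,000 × 0.0065833 / (1 − (1+0.0065833)^−36) = $18,555.12.
Loan B: at 6.65% the monthly rate is 0.0055417, so the payment is 593,000 × 0.0055417 / (1 − 1.0055417^−36) = $18,215.37.
Monthly savings = $18,555.12 − $18,215.37 = $339.75.
Break-even = $2,965.00 / $339.75 = 8.73 → 9 months.

9 months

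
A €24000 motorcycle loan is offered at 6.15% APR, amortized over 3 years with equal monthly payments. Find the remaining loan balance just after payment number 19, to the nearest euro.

€11,884

With monthly rate i = 6.15%/12 = 0.0051250, the balance after k of n payments is P · [(1+i)^n − (1+i)^k] / [(1+i)^n − 1].
(1+0.0051250)^36 = 1.20205048 and (1+0.0051250)^19 = 1.10199958, so the balance is 24,000 × (1.20205048 − 1.10199958) / (1.20205048 − 1) = €11,884.27.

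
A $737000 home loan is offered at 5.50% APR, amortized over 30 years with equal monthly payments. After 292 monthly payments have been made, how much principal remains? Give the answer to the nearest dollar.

$244,003

With monthly rate i = 5.5%/12 = 0.0045833, the balance after k of n payments is P · [(1+i)^n − (1+i)^k] / [(1+i)^n − 1].
(1+0.0045833)^360 = 5.18738784 and (1+0.0045833)^292 = 3.80104359, so the balance is 737,000 × (5.18738784 − 3.80104359) / (5.18738784 − 1) = $244,003.12.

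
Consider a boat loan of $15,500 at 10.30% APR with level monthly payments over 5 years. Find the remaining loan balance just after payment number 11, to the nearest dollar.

With monthly rate i = 10.3%/12 = 0.0085833, the balance after k of n payments is P · [(1+i)^n − (1+i)^k] / [(1+i)^n − 1].
(1+0.0085833)^60 = 1.66996448 and (1+0.0085833)^11 = 1.09857487, so the balance is 15,500 × (1.66996448 − 1.09857487) / (1.66996448 − 1) = $13,219.42.

$13,219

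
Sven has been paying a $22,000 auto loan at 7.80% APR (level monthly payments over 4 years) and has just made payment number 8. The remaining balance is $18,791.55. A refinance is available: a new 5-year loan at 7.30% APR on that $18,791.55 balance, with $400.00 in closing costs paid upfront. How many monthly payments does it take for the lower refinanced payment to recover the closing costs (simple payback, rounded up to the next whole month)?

3 months

Current payment = 22,000 × 7.8%/12 / (1 − (1+0.0065000)^−48) = $535.02.
Refinanced payment = 18,791.55 × 0.0060833 / (1 − (1+0.0060833)^−60) = $374.76.
Monthly savings = $535.02 − $374.76 = $160.26.
Break-even = $400.00 / $160.26 = 2.50 → 3 months.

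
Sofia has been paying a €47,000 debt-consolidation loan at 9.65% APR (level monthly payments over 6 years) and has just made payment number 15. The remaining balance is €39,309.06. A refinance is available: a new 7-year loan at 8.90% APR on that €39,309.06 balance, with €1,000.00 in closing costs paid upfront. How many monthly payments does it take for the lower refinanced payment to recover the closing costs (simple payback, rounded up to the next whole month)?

5 months

Current payment = 47,000 × 9.65%/12 / (1 − (1+0.0080417)^−72) = €862.44.
Refinanced payment = 39,309.06 × 0.0074167 / (1 − (1+0.0074167)^−84) = €630.45.
Monthly savings = €862.44 − €630.45 = €231.99.
Break-even = €1,000.00 / €231.99 = 4.31 → 5 months.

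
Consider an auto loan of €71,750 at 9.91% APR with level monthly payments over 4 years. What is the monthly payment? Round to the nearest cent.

€1,816.67

Monthly rate = 9.91%/12 = 0.0082583; payment = 71,750 × 0.0082583 / (1 − (1+0.0082583)^−48) = €1,816.67.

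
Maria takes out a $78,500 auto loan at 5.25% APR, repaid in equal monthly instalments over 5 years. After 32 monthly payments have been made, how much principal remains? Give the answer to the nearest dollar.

$39,196

With monthly rate i = 5.25%/12 = 0.0043750, the balance after k of n payments is P · [(1+i)^n − (1+i)^k] / [(1+i)^n − 1].
(1+0.0043750)^60 = 1.29943227 and (1+0.0043750)^32 = 1.14992261, so the balance is 78,500 × (1.29943227 − 1.14992261) / (1.29943227 − 1) = $39,195.87.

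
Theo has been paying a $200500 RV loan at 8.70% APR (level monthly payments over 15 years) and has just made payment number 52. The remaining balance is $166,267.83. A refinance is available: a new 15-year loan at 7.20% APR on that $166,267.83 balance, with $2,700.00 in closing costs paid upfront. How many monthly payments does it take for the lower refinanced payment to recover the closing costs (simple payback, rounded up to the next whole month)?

6 months

Current payment = 200,500 × 8.7%/12 / (1 − (1+0.0072500)^−180) = $1,997.98.
Refinanced payment = 166,267.83 × 0.0060000 / (1 − (1+0.0060000)^−180) = $1,513.11.
Monthly savings = $1,997.98 − $1,513.11 = $484.87.
Break-even = $2,700.00 / $484.87 = 5.57 → 6 months.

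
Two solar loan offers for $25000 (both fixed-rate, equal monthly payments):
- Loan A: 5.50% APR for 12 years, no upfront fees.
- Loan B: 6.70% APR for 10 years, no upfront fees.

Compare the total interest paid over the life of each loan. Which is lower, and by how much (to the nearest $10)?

Loan A: monthly rate = 5.5%/12 = 0.0045833; payment = 25,000 × 0.0045833 / (1 − (1+0.0045833)^−144) = $237.54.
Total interest on Loan A = 144 × $237.54 − $25,000 = $9,205.76.
Loan B: monthly rate = 6.7%/12 = 0.0055833; payment = 25,000 × 0.0055833 / (1 − (1+0.0055833)^−120) = $286.42.
Total interest on Loan B = 120 × $286.42 − $25,000 = $9,370.40.
Loan A is lower by $164.64.

Loan A by $160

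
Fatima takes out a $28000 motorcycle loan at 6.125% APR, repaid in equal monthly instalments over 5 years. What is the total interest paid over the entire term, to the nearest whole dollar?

$4,577

At 6.125% the monthly rate is 0.0051042, so the payment is 28,000 × 0.0051042 / (1 − 1.0051042^−60) = $542.95.
Total paid = 60 × $542.95 = $32,577.00; interest = $32,577.00 − $28,000 = $4,577.00.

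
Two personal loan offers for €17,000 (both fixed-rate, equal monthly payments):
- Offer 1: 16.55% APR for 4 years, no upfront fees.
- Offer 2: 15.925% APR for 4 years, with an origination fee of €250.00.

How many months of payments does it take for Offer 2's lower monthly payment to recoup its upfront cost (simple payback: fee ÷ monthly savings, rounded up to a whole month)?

46 months

Offer 1: monthly rate = 16.55%/12 = 0.0137917; payment = 17,000 × 0.0137917 / (1 − (1+0.0137917)^−48) = €486.59.
Offer 2: monthly rate = 15.925%/12 = 0.0132708; payment = 17,000 × 0.0132708 / (1 − (1+0.0132708)^−48) = €481.13.
Monthly savings = €486.59 − €481.13 = €5.46.
Break-even = €250.00 / €5.46 = 45.79 → 46 months.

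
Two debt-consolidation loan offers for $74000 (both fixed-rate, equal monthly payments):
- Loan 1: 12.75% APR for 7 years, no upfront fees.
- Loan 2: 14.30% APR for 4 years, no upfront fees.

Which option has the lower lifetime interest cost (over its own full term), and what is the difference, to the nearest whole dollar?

Loan 1: monthly rate = 12.75%/12 = 0.0106250; payment = 74,000 × 0.0106250 / (1 − (1+0.0106250)^−84) = $1,336.17.
Total interest on Loan 1 = 84 × $1,336.17 − $74,000 = $38,238.28.
Loan 2: monthly rate = 14.3%/12 = 0.0119167; payment = 74,000 × 0.0119167 / (1 − (1+0.0119167)^−48) = $2,033.31.
Total interest on Loan 2 = 48 × $2,033.31 − $74,000 = $23,598.88.
Loan 2 is lower by $14,639.40.

Loan 2 by $14,639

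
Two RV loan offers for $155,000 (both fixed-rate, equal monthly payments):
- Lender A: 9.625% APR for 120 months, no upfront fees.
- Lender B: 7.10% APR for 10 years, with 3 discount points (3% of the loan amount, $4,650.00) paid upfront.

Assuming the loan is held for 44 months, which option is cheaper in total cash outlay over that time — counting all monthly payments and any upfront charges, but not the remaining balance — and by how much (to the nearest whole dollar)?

Lender B by $4,529

Lender A: monthly rate = 9.625%/12 = 0.0080208; payment = 155,000 × 0.0080208 / (1 − (1+0.0080208)^−120) = $2,016.29.
Lender B: monthly rate = 7.1%/12 = 0.0059167; payment = 155,000 × 0.0059167 / (1 − (1+0.0059167)^−120) = $1,807.68.
Over 44 months: Lender A costs 44 × $2,016.29 = $88,716.76; Lender B costs 44 × $1,807.68 + $4,650.00 = $84,187.92.
Lender B is cheaper by $88,716.76 − $84,187.92 = $4,528.84.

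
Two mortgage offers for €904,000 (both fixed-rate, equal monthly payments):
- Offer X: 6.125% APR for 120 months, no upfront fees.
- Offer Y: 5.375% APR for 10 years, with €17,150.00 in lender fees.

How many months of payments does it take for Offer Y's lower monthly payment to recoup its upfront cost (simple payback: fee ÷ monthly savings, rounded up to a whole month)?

Offer X: at 6.125% the monthly rate is 0.0051042, so the payment is 904,000 × 0.0051042 / (1 − 1.0051042^−120) = €10,093.09.
Offer Y: at 5.375% the monthly rate is 0.0044792, so the payment is 904,000 × 0.0044792 / (1 − 1.0044792^−120) = €9,754.88.
Monthly savings = €10,093.09 − €9,754.88 = €338.21.
Break-even = €17,150.00 / €338.21 = 50.71 → 51 months.

51 months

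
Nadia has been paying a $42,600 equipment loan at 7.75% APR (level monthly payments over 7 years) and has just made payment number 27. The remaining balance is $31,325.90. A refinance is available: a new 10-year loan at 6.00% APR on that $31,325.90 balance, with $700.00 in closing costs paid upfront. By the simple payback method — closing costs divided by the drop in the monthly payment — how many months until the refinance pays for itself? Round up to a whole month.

Current payment = 42,600 × 7.75%/12 / (1 − (1+0.0064583)^−84) = $658.68.
Refinanced payment = 31,325.90 × 0.0050000 / (1 − (1+0.0050000)^−120) = $347.78.
Monthly savings = $658.68 − $347.78 = $310.90.
Break-even = $700.00 / $310.90 = 2.25 → 3 months.

3 months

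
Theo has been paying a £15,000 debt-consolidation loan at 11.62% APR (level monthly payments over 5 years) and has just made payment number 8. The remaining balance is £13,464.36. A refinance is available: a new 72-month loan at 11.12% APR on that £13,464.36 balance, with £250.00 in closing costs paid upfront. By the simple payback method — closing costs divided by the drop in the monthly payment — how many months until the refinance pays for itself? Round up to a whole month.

4 months

Current payment = 15,000 × 11.62%/12 / (1 − (1+0.0096833)^−60) = £330.79.
Refinanced payment = 13,464.36 × 0.0092667 / (1 − (1+0.0092667)^−72) = £257.11.
Monthly savings = £330.79 − £257.11 = £73.68.
Break-even = £250.00 / £73.68 = 3.39 → 4 months.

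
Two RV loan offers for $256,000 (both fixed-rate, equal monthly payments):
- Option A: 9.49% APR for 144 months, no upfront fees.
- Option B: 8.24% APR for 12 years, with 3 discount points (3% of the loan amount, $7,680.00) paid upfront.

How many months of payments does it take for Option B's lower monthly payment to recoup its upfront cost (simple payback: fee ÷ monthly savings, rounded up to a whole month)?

Option A: at 9.49% the monthly rate is 0.0079083, so the payment is 256,000 × 0.0079083 / (1 − 1.0079083^−144) = $2,984.46.
Option B: monthly rate = 8.24%/12 = 0.0068667; payment = 256,000 × 0.0068667 / (1 − (1+0.0068667)^−144) = $2,804.88.
Monthly savings = $2,984.46 − $2,804.88 = $179.58.
Break-even = $7,680.00 / $179.58 = 42.77 → 43 months.

43 months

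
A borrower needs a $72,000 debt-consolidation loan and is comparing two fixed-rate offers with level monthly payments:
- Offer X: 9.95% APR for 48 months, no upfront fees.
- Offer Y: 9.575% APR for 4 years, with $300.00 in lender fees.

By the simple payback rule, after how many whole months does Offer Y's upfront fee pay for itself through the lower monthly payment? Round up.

24 months

Offer X: monthly rate = 9.95%/12 = 0.0082917; payment = 72,000 × 0.0082917 / (1 − (1+0.0082917)^−48) = $1,824.38.
Offer Y: at 9.575% the monthly rate is 0.0079792, so the payment is 72,000 × 0.0079792 / (1 − 1.0079792^−48) = $1,811.45.
Monthly savings = $1,824.38 − $1,811.45 = $12.93.
Break-even = $300.00 / $12.93 = 23.20 → 24 months.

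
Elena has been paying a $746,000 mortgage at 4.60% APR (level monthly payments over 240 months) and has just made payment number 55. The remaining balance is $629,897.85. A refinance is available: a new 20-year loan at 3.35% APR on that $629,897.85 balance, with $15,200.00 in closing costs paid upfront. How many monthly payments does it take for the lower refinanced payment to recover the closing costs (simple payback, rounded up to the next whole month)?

Current payment = 746,000 × 4.6%/12 / (1 − (1+0.0038333)^−240) = $4,759.93.
Refinanced payment = 629,897.85 × 0.0027917 / (1 − (1+0.0027917)^−240) = $3,604.79.
Monthly savings = $4,759.93 − $3,604.79 = $1,155.14.
Break-even = $15,200.00 / $1,155.14 = 13.16 → 14 months.

14 months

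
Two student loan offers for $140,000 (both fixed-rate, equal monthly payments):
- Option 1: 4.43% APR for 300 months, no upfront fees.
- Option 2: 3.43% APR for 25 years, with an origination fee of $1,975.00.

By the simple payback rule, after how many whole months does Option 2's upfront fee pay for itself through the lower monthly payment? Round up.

26 months

Option 1: monthly rate = 4.43%/12 = 0.0036917; payment = 140,000 × 0.0036917 / (1 − (1+0.0036917)^−300) = $772.61.
Option 2: monthly rate = 3.43%/12 = 0.0028583; payment = 140,000 × 0.0028583 / (1 − (1+0.0028583)^−300) = $695.63.
Monthly savings = $772.61 − $695.63 = $76.98.
Break-even = $1,975.00 / $76.98 = 25.66 → 26 months.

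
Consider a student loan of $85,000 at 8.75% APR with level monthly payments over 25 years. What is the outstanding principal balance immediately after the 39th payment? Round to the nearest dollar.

With monthly rate i = 8.75%/12 = 0.0072917, the balance after k of n payments is P · [(1+i)^n − (1+i)^k] / [(1+i)^n − 1].
(1+0.0072917)^300 = 8.84244390 and (1+0.0072917)^39 = 1.32756074, so the balance is 85,000 × (8.84244390 − 1.32756074) / (8.84244390 − 1) = $81,449.75.

$81,450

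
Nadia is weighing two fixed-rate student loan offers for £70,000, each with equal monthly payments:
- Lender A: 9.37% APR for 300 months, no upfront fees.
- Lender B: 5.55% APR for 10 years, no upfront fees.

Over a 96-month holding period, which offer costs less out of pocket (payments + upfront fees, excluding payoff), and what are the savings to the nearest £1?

Lender A: monthly rate = 9.37%/12 = 0.0078083; payment = 70,000 × 0.0078083 / (1 − (1+0.0078083)^−300) = £605.27.
Lender B: monthly rate = 5.55%/12 = 0.0046250; payment = 70,000 × 0.0046250 / (1 − (1+0.0046250)^−120) = £761.42.
Over 96 months: Lender A costs 96 × £605.27 = £58,105.92; Lender B costs 96 × £761.42 = £73,096.32.
Lender A is cheaper by £73,096.32 − £58,105.92 = £14,990.40.

Lender A by £14,990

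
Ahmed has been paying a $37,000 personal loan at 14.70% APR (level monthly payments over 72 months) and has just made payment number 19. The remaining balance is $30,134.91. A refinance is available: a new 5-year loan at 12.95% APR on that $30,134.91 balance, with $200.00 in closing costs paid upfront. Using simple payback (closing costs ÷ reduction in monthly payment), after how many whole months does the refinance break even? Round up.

3 months

Current payment = 37,000 × 14.7%/12 / (1 − (1+0.0122500)^−72) = $776.35.
Refinanced payment = 30,134.91 × 0.0107917 / (1 − (1+0.0107917)^−60) = $684.89.
Monthly savings = $776.35 − $684.89 = $91.46.
Break-even = $200.00 / $91.46 = 2.19 → 3 months.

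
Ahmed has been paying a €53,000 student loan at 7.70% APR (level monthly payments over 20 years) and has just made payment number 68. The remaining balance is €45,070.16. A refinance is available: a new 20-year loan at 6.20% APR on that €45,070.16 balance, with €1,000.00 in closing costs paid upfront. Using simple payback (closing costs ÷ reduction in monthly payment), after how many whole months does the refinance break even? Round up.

Current payment = 53,000 × 7.7%/12 / (1 − (1+0.0064167)^−240) = €433.47.
Refinanced payment = 45,070.16 × 0.0051667 / (1 − (1+0.0051667)^−240) = €328.12.
Monthly savings = €433.47 − €328.12 = €105.35.
Break-even = €1,000.00 / €105.35 = 9.49 → 10 months.

10 months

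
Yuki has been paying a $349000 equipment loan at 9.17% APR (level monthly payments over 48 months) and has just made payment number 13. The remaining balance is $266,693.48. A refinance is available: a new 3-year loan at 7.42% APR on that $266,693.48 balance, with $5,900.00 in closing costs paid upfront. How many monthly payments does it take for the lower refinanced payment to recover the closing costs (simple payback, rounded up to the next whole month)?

Current payment = 349,000 × 9.17%/12 / (1 − (1+0.0076417)^−48) = $8,713.08.
Refinanced payment = 266,693.48 × 0.0061833 / (1 − (1+0.0061833)^−36) = $8,286.03.
Monthly savings = $8,713.08 − $8,286.03 = $427.05.
Break-even = $5,900.00 / $427.05 = 13.82 → 14 months.

14 months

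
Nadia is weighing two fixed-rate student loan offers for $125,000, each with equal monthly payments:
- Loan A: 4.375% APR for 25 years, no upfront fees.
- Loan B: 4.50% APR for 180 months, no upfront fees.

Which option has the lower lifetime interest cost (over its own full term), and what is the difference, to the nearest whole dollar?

Loan A: at 4.375% the monthly rate is 0.0036458, so the payment is 125,000 × 0.0036458 / (1 − 1.0036458^−300) = $685.95.
Total interest on Loan A = 300 × $685.95 − $125,000 = $80,785.00.
Loan B: monthly rate = 4.5%/12 = 0.0037500; payment = 125,000 × 0.0037500 / (1 − (1+0.0037500)^−180) = $956.24.
Total interest on Loan B = 180 × $956.24 − $125,000 = $47,123.20.
Loan B is lower by $33,661.80.

Loan B by $33,662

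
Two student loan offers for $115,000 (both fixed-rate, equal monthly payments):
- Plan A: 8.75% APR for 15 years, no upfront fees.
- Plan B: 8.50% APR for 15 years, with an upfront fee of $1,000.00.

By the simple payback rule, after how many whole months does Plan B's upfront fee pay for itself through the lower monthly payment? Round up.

Plan A: monthly rate = 8.75%/12 = 0.0072917; payment = 115,000 × 0.0072917 / (1 − (1+0.0072917)^−180) = $1,149.37.
Plan B: monthly rate = 8.5%/12 = 0.0070833; payment = 115,000 × 0.0070833 / (1 − (1+0.0070833)^−180) = $1,132.45.
Monthly savings = $1,149.37 − $1,132.45 = $16.92.
Break-even = $1,000.00 / $16.92 = 59.10 → 60 months.

60 months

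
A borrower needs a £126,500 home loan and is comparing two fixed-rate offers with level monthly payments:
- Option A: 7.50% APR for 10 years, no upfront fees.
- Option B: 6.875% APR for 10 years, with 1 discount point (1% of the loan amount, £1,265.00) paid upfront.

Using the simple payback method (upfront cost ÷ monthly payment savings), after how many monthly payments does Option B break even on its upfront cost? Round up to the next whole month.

31 months

Option A: monthly rate = 7.5%/12 = 0.0062500; payment = 126,500 × 0.0062500 / (1 − (1+0.0062500)^−120) = £1,501.58.
Option B: monthly rate = 6.875%/12 = 0.0057292; payment = 126,500 × 0.0057292 / (1 − (1+0.0057292)^−120) = £1,460.64.
Monthly savings = £1,501.58 − £1,460.64 = £40.94.
Break-even = £1,265.00 / £40.94 = 30.90 → 31 months.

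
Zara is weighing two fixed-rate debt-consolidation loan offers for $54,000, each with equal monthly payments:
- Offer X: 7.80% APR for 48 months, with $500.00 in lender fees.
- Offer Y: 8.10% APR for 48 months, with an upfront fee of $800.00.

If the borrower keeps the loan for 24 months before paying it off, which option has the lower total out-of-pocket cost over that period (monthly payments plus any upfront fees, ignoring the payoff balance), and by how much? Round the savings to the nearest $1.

Offer X by $482

Offer X: at 7.80% the monthly rate is 0.0065000, so the payment is 54,000 × 0.0065000 / (1 − 1.0065000^−48) = $1,313.23.
Offer Y: monthly rate = 8.1%/12 = 0.0067500; payment = 54,000 × 0.0067500 / (1 − (1+0.0067500)^−48) = $1,320.83.
Over 24 months: Offer X costs 24 × $1,313.23 + $500.00 = $32,017.52; Offer Y costs 24 × $1,320.83 + $800.00 = $32,499.92.
Offer X is cheaper by $32,499.92 − $32,017.52 = $482.40.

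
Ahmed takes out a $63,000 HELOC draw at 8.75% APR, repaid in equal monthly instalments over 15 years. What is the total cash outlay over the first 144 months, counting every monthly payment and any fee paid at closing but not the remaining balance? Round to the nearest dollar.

$90,670

Monthly rate = 8.75%/12 = 0.0072917; payment = 63,000 × 0.0072917 / (1 − (1+0.0072917)^−180) = $629.65.
Total outlay = 144 × $629.65 = $90,669.60.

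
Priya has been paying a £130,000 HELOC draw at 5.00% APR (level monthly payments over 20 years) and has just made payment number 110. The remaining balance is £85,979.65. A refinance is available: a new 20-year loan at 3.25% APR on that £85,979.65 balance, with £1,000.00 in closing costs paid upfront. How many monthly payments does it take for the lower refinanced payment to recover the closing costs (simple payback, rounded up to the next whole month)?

3 months

Current payment = 130,000 × 5%/12 / (1 − (1+0.0041667)^−240) = £857.94.
Refinanced payment = 85,979.65 × 0.0027083 / (1 − (1+0.0027083)^−240) = £487.67.
Monthly savings = £857.94 − £487.67 = £370.27.
Break-even = £1,000.00 / £370.27 = 2.70 → 3 months.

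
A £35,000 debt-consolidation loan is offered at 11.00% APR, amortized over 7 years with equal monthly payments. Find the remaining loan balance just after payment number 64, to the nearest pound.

£10,906

With monthly rate i = 11%/12 = 0.0091667, the balance after k of n payments is P · [(1+i)^n − (1+i)^k] / [(1+i)^n − 1].
(1+0.0091667)^84 = 2.15220361 and (1+0.0091667)^64 = 1.79318631, so the balance is 35,000 × (2.15220361 − 1.79318631) / (2.15220361 − 1) = £10,905.72.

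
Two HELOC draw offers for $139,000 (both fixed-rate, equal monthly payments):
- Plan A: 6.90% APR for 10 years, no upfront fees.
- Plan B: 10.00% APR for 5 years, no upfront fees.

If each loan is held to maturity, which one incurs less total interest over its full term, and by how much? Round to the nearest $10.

Plan B by $15,610

Plan A: monthly rate = 6.9%/12 = 0.0057500; payment = 139,000 × 0.0057500 / (1 − (1+0.0057500)^−120) = $1,606.75.
Total interest on Plan A = 120 × $1,606.75 − $139,000 = $53,810.00.
Plan B: at 10.00% the monthly rate is 0.0083333, so the payment is 139,000 × 0.0083333 / (1 − 1.0083333^−60) = $2,953.34.
Total interest on Plan B = 60 × $2,953.34 − $139,000 = $38,200.40.
Plan B is lower by $15,609.60.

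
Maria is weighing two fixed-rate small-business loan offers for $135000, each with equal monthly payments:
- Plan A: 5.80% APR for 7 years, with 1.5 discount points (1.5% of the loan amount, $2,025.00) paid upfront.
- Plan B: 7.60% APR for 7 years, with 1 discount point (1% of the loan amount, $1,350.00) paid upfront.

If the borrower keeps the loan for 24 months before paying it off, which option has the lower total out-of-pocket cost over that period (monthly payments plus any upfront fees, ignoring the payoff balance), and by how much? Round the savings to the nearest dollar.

Plan A by $2,159

Plan A: at 5.80% the monthly rate is 0.0048333, so the payment is 135,000 × 0.0048333 / (1 − 1.0048333^−84) = $1,959.24.
Plan B: at 7.60% the monthly rate is 0.0063333, so the payment is 135,000 × 0.0063333 / (1 − 1.0063333^−84) = $2,077.34.
Over 24 months: Plan A costs 24 × $1,959.24 + $2,025.00 = $49,046.76; Plan B costs 24 × $2,077.34 + $1,350.00 = $51,206.16.
Plan A is cheaper by $51,206.16 − $49,046.76 = $2,159.40.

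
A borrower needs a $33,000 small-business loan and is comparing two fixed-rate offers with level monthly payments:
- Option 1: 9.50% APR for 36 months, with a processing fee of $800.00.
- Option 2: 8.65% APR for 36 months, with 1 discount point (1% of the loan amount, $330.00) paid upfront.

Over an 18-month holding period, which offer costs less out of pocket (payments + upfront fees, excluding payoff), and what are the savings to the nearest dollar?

Option 2 by $705

Option 1: monthly rate = 9.5%/12 = 0.0079167; payment = 33,000 × 0.0079167 / (1 − (1+0.0079167)^−36) = $1,057.09.
Option 2: at 8.65% the monthly rate is 0.0072083, so the payment is 33,000 × 0.0072083 / (1 − 1.0072083^−36) = $1,044.02.
Over 18 months: Option 1 costs 18 × $1,057.09 + $800.00 = $19,827.62; Option 2 costs 18 × $1,044.02 + $330.00 = $19,122.36.
Option 2 is cheaper by $19,827.62 − $19,122.36 = $705.26.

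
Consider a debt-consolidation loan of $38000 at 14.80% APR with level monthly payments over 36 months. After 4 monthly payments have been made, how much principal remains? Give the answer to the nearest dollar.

With monthly rate i = 14.8%/12 = 0.0123333, the balance after k of n payments is P · [(1+i)^n − (1+i)^k] / [(1+i)^n − 1].
(1+0.0123333)^36 = 1.55470265 and (1+0.0123333)^4 = 1.05025353, so the balance is 38,000 × (1.55470265 − 1.05025353) / (1.55470265 − 1) = $34,557.37.

$34,557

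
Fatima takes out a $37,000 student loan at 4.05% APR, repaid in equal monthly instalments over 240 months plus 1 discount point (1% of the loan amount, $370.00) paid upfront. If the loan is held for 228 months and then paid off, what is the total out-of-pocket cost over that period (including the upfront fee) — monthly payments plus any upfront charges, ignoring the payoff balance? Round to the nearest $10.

$51,710

At 4.05% the monthly rate is 0.0033750, so the payment is 37,000 × 0.0033750 / (1 − 1.0033750^−240) = $225.19.
Total outlay = 228 × $225.19 + $370.00 = $51,713.32.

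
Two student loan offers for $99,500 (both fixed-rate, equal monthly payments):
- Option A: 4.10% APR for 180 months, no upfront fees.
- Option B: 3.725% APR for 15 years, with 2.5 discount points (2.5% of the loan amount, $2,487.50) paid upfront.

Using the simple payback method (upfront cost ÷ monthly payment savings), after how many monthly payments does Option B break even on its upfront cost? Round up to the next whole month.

Option A: monthly rate = 4.1%/12 = 0.0034167; payment = 99,500 × 0.0034167 / (1 − (1+0.0034167)^−180) = $740.99.
Option B: monthly rate = 3.725%/12 = 0.0031042; payment = 99,500 × 0.0031042 / (1 − (1+0.0031042)^−180) = $722.35.
Monthly savings = $740.99 − $722.35 = $18.64.
Break-even = $2,487.50 / $18.64 = 133.45 → 134 months.

134 months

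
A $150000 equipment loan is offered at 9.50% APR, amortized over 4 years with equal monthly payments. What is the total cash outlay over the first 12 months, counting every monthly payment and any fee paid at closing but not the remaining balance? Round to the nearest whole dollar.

Monthly rate = 9.5%/12 = 0.0079167; payment = 150,000 × 0.0079167 / (1 − (1+0.0079167)^−48) = $3,768.47.
Total outlay = 12 × $3,768.47 = $45,221.64.

$45,222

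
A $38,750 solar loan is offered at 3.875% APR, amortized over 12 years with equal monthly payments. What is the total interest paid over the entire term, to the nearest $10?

$9,770

At 3.875% the monthly rate is 0.0032292, so the payment is 38,750 × 0.0032292 / (1 − 1.0032292^−144) = $336.92.
Total paid = 144 × $336.92 = $48,516.48; interest = $48,516.48 − $38,750 = $9,766.48.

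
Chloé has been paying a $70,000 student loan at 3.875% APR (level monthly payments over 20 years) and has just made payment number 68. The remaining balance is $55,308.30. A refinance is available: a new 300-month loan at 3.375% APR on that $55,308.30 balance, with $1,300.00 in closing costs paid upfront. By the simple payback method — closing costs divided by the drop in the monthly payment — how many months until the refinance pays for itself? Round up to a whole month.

9 months

Current payment = 70,000 × 3.875%/12 / (1 − (1+0.0032292)^−240) = $419.59.
Refinanced payment = 55,308.30 × 0.0028125 / (1 − (1+0.0028125)^−300) = $273.19.
Monthly savings = $419.59 − $273.19 = $146.40.
Break-even = $1,300.00 / $146.40 = 8.88 → 9 months.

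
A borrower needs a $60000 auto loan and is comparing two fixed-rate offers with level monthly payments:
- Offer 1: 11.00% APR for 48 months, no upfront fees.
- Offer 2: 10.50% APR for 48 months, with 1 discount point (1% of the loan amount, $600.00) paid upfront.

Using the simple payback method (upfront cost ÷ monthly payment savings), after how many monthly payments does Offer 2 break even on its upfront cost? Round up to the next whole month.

42 months

Offer 1: monthly rate = 11%/12 = 0.0091667; payment = 60,000 × 0.0091667 / (1 − (1+0.0091667)^−48) = $1,550.73.
Offer 2: at 10.50% the monthly rate is 0.0087500, so the payment is 60,000 × 0.0087500 / (1 − 1.0087500^−48) = $1,536.20.
Monthly savings = $1,550.73 − $1,536.20 = $14.53.
Break-even = $600.00 / $14.53 = 41.29 → 42 months.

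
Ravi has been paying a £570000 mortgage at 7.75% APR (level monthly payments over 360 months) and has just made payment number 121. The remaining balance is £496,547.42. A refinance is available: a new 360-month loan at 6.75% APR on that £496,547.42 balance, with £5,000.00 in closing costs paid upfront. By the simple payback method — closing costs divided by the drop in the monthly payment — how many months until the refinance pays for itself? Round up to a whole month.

6 months

Current payment = 570,000 × 7.75%/12 / (1 − (1+0.0064583)^−360) = £4,083.55.
Refinanced payment = 496,547.42 × 0.0056250 / (1 − (1+0.0056250)^−360) = £3,220.60.
Monthly savings = £4,083.55 − £3,220.60 = £862.95.
Break-even = £5,000.00 / £862.95 = 5.79 → 6 months.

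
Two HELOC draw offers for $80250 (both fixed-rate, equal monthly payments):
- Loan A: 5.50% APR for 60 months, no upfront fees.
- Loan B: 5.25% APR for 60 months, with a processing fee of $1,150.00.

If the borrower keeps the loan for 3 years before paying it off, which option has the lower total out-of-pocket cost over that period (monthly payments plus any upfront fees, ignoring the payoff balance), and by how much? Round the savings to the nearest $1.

Loan A: monthly rate = 5.5%/12 = 0.0045833; payment = 80,250 × 0.0045833 / (1 − (1+0.0045833)^−60) = $1,532.87.
Loan B: at 5.25% the monthly rate is 0.0043750, so the payment is 80,250 × 0.0043750 / (1 − 1.0043750^−60) = $1,523.63.
Over 36 months: Loan A costs 36 × $1,532.87 = $55,183.32; Loan B costs 36 × $1,523.63 + $1,150.00 = $56,000.68.
Loan A is cheaper by $56,000.68 − $55,183.32 = $817.36.

Loan A by $817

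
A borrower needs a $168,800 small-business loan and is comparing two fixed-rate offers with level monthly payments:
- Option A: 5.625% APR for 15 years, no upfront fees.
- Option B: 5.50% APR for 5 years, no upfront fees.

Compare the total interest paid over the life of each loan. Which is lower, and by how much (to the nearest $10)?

Option A: at 5.625% the monthly rate is 0.0046875, so the payment is 168,800 × 0.0046875 / (1 − 1.0046875^−180) = $1,390.46.
Total interest on Option A = 180 × $1,390.46 − $168,800 = $81,482.80.
Option B: at 5.50% the monthly rate is 0.0045833, so the payment is 168,800 × 0.0045833 / (1 − 1.0045833^−60) = $3,224.28.
Total interest on Option B = 60 × $3,224.28 − $168,800 = $24,656.80.
Option B is lower by $56,826.00.

Option B by $56,830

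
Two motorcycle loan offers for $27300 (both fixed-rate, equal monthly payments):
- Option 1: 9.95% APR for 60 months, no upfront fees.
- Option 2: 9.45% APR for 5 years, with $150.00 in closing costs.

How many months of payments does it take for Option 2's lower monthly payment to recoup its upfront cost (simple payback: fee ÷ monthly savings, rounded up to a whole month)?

23 months

Option 1: at 9.95% the monthly rate is 0.0082917, so the payment is 27,300 × 0.0082917 / (1 − 1.0082917^−60) = $579.37.
Option 2: at 9.45% the monthly rate is 0.0078750, so the payment is 27,300 × 0.0078750 / (1 − 1.0078750^−60) = $572.68.
Monthly savings = $579.37 − $572.68 = $6.69.
Break-even = $150.00 / $6.69 = 22.42 → 23 months.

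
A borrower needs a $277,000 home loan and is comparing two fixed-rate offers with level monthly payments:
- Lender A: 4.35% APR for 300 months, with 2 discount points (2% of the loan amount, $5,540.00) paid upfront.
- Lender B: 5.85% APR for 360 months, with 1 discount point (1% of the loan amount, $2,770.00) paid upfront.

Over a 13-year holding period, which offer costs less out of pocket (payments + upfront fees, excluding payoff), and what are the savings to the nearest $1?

Lender A: at 4.35% the monthly rate is 0.0036250, so the payment is 277,000 × 0.0036250 / (1 − 1.0036250^−300) = $1,516.17.
Lender B: at 5.85% the monthly rate is 0.0048750, so the payment is 277,000 × 0.0048750 / (1 − 1.0048750^−360) = $1,634.14.
Over 156 months: Lender A costs 156 × $1,516.17 + $5,540.00 = $242,062.52; Lender B costs 156 × $1,634.14 + $2,770.00 = $257,695.84.
Lender A is cheaper by $257,695.84 − $242,062.52 = $15,633.32.

Lender A by $15,633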